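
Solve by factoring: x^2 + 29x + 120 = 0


We need two numbers that multiply to 120 and add to 29.
Those numbers are 24 and 5 (since 24 * 5 = 120 and 24 + 5 = 29).
So x^2 + 29x + 120 = (x + 24)(x + 5) = 0
Setting each factor to zero: x = -24 or x = -5

x = -24, x = -5


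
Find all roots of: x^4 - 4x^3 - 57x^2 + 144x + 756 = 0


Let p(x) = x^4 - 4x^3 - 57x^2 + 144x + 756. By the rational root theorem (leading coefficient 1), any rational root is an integer divisor of 756: try ±1, ±2, ... in turn.
Test x = 1: value = 840 ≠ 0.
Test x = -1: value = 560 ≠ 0.
Test x = 2: value = 800 ≠ 0.
Test x = -2: value = 288 ≠ 0.
Test x = 3: value = 648 ≠ 0.
Test x = -3: value = 0 ✓, so (x + 3) is a factor.
Synthetic division by (x + 3): bring down 1; 1(-3) - 4 = -7; (-7)(-3) - 57 = -36; (-36)(-3) + 144 = 252; 252(-3) + 756 = 0 → quotient x^3 - 7x^2 - 36x + 252, remainder 0.
Continue with the quotient x^3 - 7x^2 - 36x + 252 (candidates must divide 252; re-test x = -3 first in case it repeats).
Test x = -3: value = 270 ≠ 0.
Test x = 4: value = 60 ≠ 0.
Test x = -4: value = 220 ≠ 0.
Test x = 6: value = 0 ✓, so (x - 6) is a factor.
Synthetic division by (x - 6): bring down 1; 1(6) - 7 = -1; (-1)(6) - 36 = -42; (-42)(6) + 252 = 0 → quotient x^2 - x - 42, remainder 0.
Solve the quadratic x^2 - x - 42 = 0: discriminant = (-1)^2 - 4(1)(-42) = 1 + 168 = 169.
sqrt(169) = 13, so x = (1 ± 13)/2: x = 7 or x = -6.
Collecting all roots found:

x = -6, x = -3, x = 6, x = 7


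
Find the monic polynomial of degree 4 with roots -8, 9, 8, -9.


A monic polynomial with roots -8, 9, 8, -9 is:
p(x) = (x + 8)(x - 9)(x - 8)(x + 9)
After multiplying by (x + 8): x + 8
After multiplying by (x - 9): x^2 - x - 72
After multiplying by (x - 8): x^3 - 9x^2 - 64x + 576
After multiplying by (x + 9): x^4 - 145x^2 + 5184

x^4 - 145x^2 + 5184


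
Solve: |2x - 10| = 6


An absolute value equation |expr| = 6 gives two cases:
Case 1: 2x - 10 = 6
  2x = 16, so x = 8
Case 2: 2x - 10 = -6
  2x = 4, so x = 2

x = 2, x = 8


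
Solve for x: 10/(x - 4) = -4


Multiply both sides by (x - 4): 10 = -4(x - 4)
Distribute: 10 = -4x + 16
-4x = 10 - 16 = -6
x = 3/2

x = 3/2


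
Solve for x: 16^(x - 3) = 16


Express both sides with the same base.
16 = 16^1
Since the bases match, equate exponents: x - 3 = 1
So x = 1 - (-3) = 4

x = 4


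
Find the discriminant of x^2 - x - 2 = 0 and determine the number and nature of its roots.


For ax^2 + bx + c = 0, discriminant D = b^2 - 4ac
Here a = 1, b = -1, c = -2
D = (-1)^2 - 4(1)(-2) = 1 + 8 = 9

D = 9 > 0 and is a perfect square (sqrt = 3)
The equation has 2 distinct real rational roots.

Discriminant = 9, 2 distinct real rational roots


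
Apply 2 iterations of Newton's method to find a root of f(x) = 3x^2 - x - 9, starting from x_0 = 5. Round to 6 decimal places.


Newton's method: x_(n+1) = x_n - f(x_n)/f'(x_n)
f(x) = 3x^2 - x - 9
f'(x) = 6x - 1

Iteration 1:
  f(5.000000) = 61.000000
  f'(5.000000) = 29.000000
  x_1 = 5.000000 - (61.000000)/(29.000000) = 2.896552

Iteration 2:
  f(2.896552) = 13.273484
  f'(2.896552) = 16.379310
  x_2 = 2.896552 - (13.273484)/(16.379310) = 2.086171

x_2 = 2.086171


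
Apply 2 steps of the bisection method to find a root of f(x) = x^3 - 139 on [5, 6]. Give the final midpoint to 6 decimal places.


f(x) = x^3 - 139
f(5) = -14 < 0
f(6) = 77 > 0

Step 1: midpoint = (5.000000 + 6.000000)/2 = 5.500000
  f(5.500000) = 27.375000
  f(mid) > 0, so root is in [5.000000, 5.500000]

Step 2: midpoint = (5.000000 + 5.500000)/2 = 5.250000
  f(5.250000) = 5.703125
  f(mid) > 0, so root is in [5.000000, 5.250000]

midpoint = 5.250000


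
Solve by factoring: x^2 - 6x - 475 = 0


We need two numbers that multiply to -475 and add to -6.
Those numbers are -25 and 19 (since (-25) * 19 = -475 and (-25) + 19 = -6).
So x^2 - 6x - 475 = (x - 25)(x + 19) = 0
Setting each factor to zero: x = 25 or x = -19

x = -19, x = 25


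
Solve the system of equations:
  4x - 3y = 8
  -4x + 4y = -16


Using Cramer's rule:
Determinant D = (4)(4) - (-4)(-3) = 16 - 12 = 4
Dx = (8)(4) - (-16)(-3) = 32 - 48 = -16
Dy = (4)(-16) - (-4)(8) = -64 + 32 = -32
x = Dx/D = -16/4 = -4
y = Dy/D = -32/4 = -8

x = -4, y = -8


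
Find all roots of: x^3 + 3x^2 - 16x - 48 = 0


Let p(x) = x^3 + 3x^2 - 16x - 48. By the rational root theorem (leading coefficient 1), any rational root is an integer divisor of 48: try ±1, ±2, ... in turn.
Test x = 1: value = -60 ≠ 0.
Test x = -1: value = -30 ≠ 0.
Test x = 2: value = -60 ≠ 0.
Test x = -2: value = -12 ≠ 0.
Test x = 3: value = -42 ≠ 0.
Test x = -3: value = 0 ✓, so (x + 3) is a factor.
Synthetic division by (x + 3): bring down 1; 1(-3) + 3 = 0; 0(-3) - 16 = -16; (-16)(-3) - 48 = 0 → quotient x^2 - 16, remainder 0.
Solve the quadratic x^2 - 16 = 0: discriminant = 0^2 - 4(1)(-16) = 0 + 64 = 64.
sqrt(64) = 8, so x = (0 ± 8)/2: x = 4 or x = -4.
Collecting all roots found:

x = -4, x = -3, x = 4


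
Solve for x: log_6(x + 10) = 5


Convert to exponential form: x + 10 = 6^5 = 7776
x = 7776 - 10 = 7766
Check: log_6(7766 + 10) = log_6(7776) = log_6(7776) = 5 ✓

x = 7766


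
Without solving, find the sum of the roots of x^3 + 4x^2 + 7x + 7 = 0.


By Vieta's formulas for x^3 + bx^2 + cx + d = 0:
  r1 + r2 + r3 = -b/a = -4
  r1*r2 + r1*r3 + r2*r3 = c/a = 7
  r1*r2*r3 = -d/a = -7


Sum = -4


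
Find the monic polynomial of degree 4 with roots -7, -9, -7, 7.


A monic polynomial with roots -7, -9, -7, 7 is:
p(x) = (x + 7)(x + 9)(x + 7)(x - 7)
After multiplying by (x + 7): x + 7
After multiplying by (x + 9): x^2 + 16x + 63
After multiplying by (x + 7): x^3 + 23x^2 + 175x + 441
After multiplying by (x - 7): x^4 + 16x^3 + 14x^2 - 784x - 3087

x^4 + 16x^3 + 14x^2 - 784x - 3087


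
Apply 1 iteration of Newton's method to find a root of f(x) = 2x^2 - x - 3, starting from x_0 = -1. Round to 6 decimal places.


Newton's method: x_(n+1) = x_n - f(x_n)/f'(x_n)
f(x) = 2x^2 - x - 3
f'(x) = 4x - 1

Iteration 1:
  f(-1.000000) = 0.000000
  f'(-1.000000) = -5.000000
  x_1 = -1.000000 - (0.000000)/(-5.000000) = -1.000000

x_1 = -1.000000


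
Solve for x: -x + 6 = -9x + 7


Starting with: -x + 6 = -9x + 7
Move all x terms to left: (-1 + 9)x = 7 - 6
Simplify: 8x = 1
Divide both sides by 8: x = 1/8

x = 1/8


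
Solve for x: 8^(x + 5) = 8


Express both sides with the same base.
8 = 8^1
Since the bases match, equate exponents: x + 5 = 1
So x = 1 - (5) = -4

x = -4


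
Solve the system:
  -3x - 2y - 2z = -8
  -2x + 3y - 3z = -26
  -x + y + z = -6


Using Cramer's rule. Expand each determinant along the first row.
D  = (-3)*[3*1 - (-3)*1] - (-2)*[(-2)*1 - (-3)*(-1)] + (-2)*[(-2)*1 - 3*(-1)]
  = (-3)*(6) - (-2)*(-5) + (-2)*(1) = -30
Dx = (-8)*[3*1 - (-3)*1] - (-2)*[(-26)*1 - (-3)*(-6)] + (-2)*[(-26)*1 - 3*(-6)]
  = (-8)*(6) - (-2)*(-44) + (-2)*(-8) = -120
Dy = (-3)*[(-26)*1 - (-3)*(-6)] - (-8)*[(-2)*1 - (-3)*(-1)] + (-2)*[(-2)*(-6) - (-26)*(-1)]
  = (-3)*(-44) - (-8)*(-5) + (-2)*(-14) = 120
Dz = (-3)*[3*(-6) - (-26)*1] - (-2)*[(-2)*(-6) - (-26)*(-1)] + (-8)*[(-2)*1 - 3*(-1)]
  = (-3)*(8) - (-2)*(-14) + (-8)*(1) = -60
x = Dx/D = -120/-30 = 4, y = Dy/D = 120/-30 = -4, z = Dz/D = -60/-30 = 2
Check eq1: (-3)(4) + (-2)(-4) + (-2)(2) = -8 = -8 ✓
Check eq2: (-2)(4) + (3)(-4) + (-3)(2) = -26 = -26 ✓
Check eq3: (-1)(4) + (1)(-4) + (1)(2) = -6 = -6 ✓

x = 4, y = -4, z = 2


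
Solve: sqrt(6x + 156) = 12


Square both sides: 6x + 156 = 12^2 = 144
6x = 144 - 156 = -12
x = -2
Check: sqrt(6*(-2) + 156) = sqrt(144) = 12 ✓

x = -2


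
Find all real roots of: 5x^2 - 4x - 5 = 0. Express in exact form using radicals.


Using the quadratic formula: x = (-b ± sqrt(b^2 - 4ac)) / (2a)
Here a = 5, b = -4, c = -5
Discriminant = b^2 - 4ac = (-4)^2 - 4(5)(-5) = 16 + 100 = 116
Since discriminant = 116 > 0, there are two real roots.
x = (4 ± 2*sqrt(29)) / 10
Simplifying: x = (2 ± sqrt(29)) / 5
Numerically: x ≈ 1.4770 or x ≈ -0.6770

x = (2 + sqrt(29)) / 5 or x = (2 - sqrt(29)) / 5


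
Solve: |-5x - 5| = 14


An absolute value equation |expr| = 14 gives two cases:
Case 1: -5x - 5 = 14
  -5x = 19, so x = -19/5
Case 2: -5x - 5 = -14
  -5x = -9, so x = 9/5

x = -19/5, x = 9/5


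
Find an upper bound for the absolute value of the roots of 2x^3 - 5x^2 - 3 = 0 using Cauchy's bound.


Cauchy's bound: all roots r satisfy |r| <= 1 + max(|a_i/a_n|) for i = 0,...,n-1
where a_n is the leading coefficient.

Coefficients: [2, -5, 0, -3]
Leading coefficient a_n = 2
Ratios |a_i/a_n|: 5/2, 0, 3/2
Maximum ratio: 5/2
Cauchy's bound: |r| <= 1 + 5/2 = 7/2

Upper bound = 7/2


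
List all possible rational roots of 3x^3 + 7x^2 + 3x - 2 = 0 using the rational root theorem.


Rational root theorem: possible roots are ±p/q where:
  p divides the constant term (-2): p ∈ {1, 2}
  q divides the leading coefficient (3): q ∈ {1, 3}

All possible rational roots: -2, -1, -2/3, -1/3, 1/3, 2/3, 1, 2

-2, -1, -2/3, -1/3, 1/3, 2/3, 1, 2


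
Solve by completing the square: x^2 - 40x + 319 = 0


Start: x^2 - 40x + 319 = 0
Move constant: x^2 - 40x = -319
Half of -40 is -20, squared is 400
Add 400 to both sides: x^2 - 40x + 400 = 81
(x - 20)^2 = 81
x - 20 = ±9
x = 20 + 9 = 29 or x = 20 - 9 = 11

x = 11, x = 29


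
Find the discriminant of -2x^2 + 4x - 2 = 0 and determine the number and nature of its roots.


For ax^2 + bx + c = 0, discriminant D = b^2 - 4ac
Here a = -2, b = 4, c = -2
D = (4)^2 - 4(-2)(-2) = 16 - 16 = 0

D = 0
The equation has exactly 1 real root (a repeated/double root).

Discriminant = 0, 1 repeated real root


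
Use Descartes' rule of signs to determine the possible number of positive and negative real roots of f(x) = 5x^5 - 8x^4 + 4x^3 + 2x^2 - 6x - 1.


Descartes' rule of signs:

For positive roots, count sign changes in f(x) = 5x^5 - 8x^4 + 4x^3 + 2x^2 - 6x - 1:
Signs of coefficients: +, -, +, +, -, -
Number of sign changes: 3
Possible positive real roots: 3, 1

For negative roots, examine f(-x) = -5x^5 - 8x^4 - 4x^3 + 2x^2 + 6x - 1:
Signs of coefficients: -, -, -, +, +, -
Number of sign changes: 2
Possible negative real roots: 2, 0

Positive roots: 3 or 1; Negative roots: 2 or 0


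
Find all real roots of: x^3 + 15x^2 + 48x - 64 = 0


Let p(x) = x^3 + 15x^2 + 48x - 64. By the rational root theorem (leading coefficient 1), any rational root is an integer divisor of 64: try ±1, ±2, ... in turn.
Test x = 1: value = 0 ✓, so (x - 1) is a factor.
Synthetic division by (x - 1): bring down 1; 1(1) + 15 = 16; 16(1) + 48 = 64; 64(1) - 64 = 0 → quotient x^2 + 16x + 64, remainder 0.
Solve the quadratic x^2 + 16x + 64 = 0: discriminant = 16^2 - 4(1)(64) = 256 - 256 = 0.
Discriminant = 0, so a double root: x = -16/2 = -8.

x = -8 (multiplicity 2), x = 1


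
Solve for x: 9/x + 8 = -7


Subtract 8 from both sides: 9/x = -15
Multiply both sides by x: 9 = -15 * x
Divide by -15: x = -3/5

x = -3/5


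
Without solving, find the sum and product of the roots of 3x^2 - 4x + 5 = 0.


By Vieta's formulas for ax^2 + bx + c = 0:
  Sum of roots = -b/a
  Product of roots = c/a

Here a = 3, b = -4, c = 5
Sum = -(-4)/3 = 4/3
Product = 5/3 = 5/3

Sum = 4/3, Product = 5/3


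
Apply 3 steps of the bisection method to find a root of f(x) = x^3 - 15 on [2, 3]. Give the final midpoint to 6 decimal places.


f(x) = x^3 - 15
f(2) = -7 < 0
f(3) = 12 > 0

Step 1: midpoint = (2.000000 + 3.000000)/2 = 2.500000
  f(2.500000) = 0.625000
  f(mid) > 0, so root is in [2.000000, 2.500000]

Step 2: midpoint = (2.000000 + 2.500000)/2 = 2.250000
  f(2.250000) = -3.609375
  f(mid) < 0, so root is in [2.250000, 2.500000]

Step 3: midpoint = (2.250000 + 2.500000)/2 = 2.375000
  f(2.375000) = -1.603516
  f(mid) < 0, so root is in [2.375000, 2.500000]

midpoint = 2.375000


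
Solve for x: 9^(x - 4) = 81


Express both sides with the same base.
81 = 9^2
Since the bases match, equate exponents: x - 4 = 2
So x = 2 - (-4) = 6

x = 6


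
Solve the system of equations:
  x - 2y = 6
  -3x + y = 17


Using Cramer's rule:
Determinant D = (1)(1) - (-3)(-2) = 1 - 6 = -5
Dx = (6)(1) - (17)(-2) = 6 + 34 = 40
Dy = (1)(17) - (-3)(6) = 17 + 18 = 35
x = Dx/D = 40/-5 = -8
y = Dy/D = 35/-5 = -7

x = -8, y = -7


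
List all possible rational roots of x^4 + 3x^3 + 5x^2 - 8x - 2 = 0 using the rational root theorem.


Rational root theorem: possible roots are ±p/q where:
  p divides the constant term (-2): p ∈ {1, 2}
  q divides the leading coefficient (1): q ∈ {1}

All possible rational roots: -2, -1, 1, 2

-2, -1, 1, 2


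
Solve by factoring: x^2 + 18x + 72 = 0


We need two numbers that multiply to 72 and add to 18.
Those numbers are 6 and 12 (since 6 * 12 = 72 and 6 + 12 = 18).
So x^2 + 18x + 72 = (x + 6)(x + 12) = 0
Setting each factor to zero: x = -6 or x = -12

x = -12, x = -6


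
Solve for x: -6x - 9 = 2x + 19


Starting with: -6x - 9 = 2x + 19
Move all x terms to left: (-6 - 2)x = 19 + 9
Simplify: -8x = 28
Divide both sides by -8: x = -7/2

x = -7/2


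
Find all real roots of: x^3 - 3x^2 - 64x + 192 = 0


Let p(x) = x^3 - 3x^2 - 64x + 192. By the rational root theorem (leading coefficient 1), any rational root is an integer divisor of 192: try ±1, ±2, ... in turn.
Test x = 1: value = 126 ≠ 0.
Test x = -1: value = 252 ≠ 0.
Test x = 2: value = 60 ≠ 0.
Test x = -2: value = 300 ≠ 0.
Test x = 3: value = 0 ✓, so (x - 3) is a factor.
Synthetic division by (x - 3): bring down 1; 1(3) - 3 = 0; 0(3) - 64 = -64; (-64)(3) + 192 = 0 → quotient x^2 - 64, remainder 0.
Solve the quadratic x^2 - 64 = 0: discriminant = 0^2 - 4(1)(-64) = 0 + 256 = 256.
sqrt(256) = 16, so x = (0 ± 16)/2: x = 8 or x = -8.

x = -8, x = 3, x = 8


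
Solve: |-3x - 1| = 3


An absolute value equation |expr| = 3 gives two cases:
Case 1: -3x - 1 = 3
  -3x = 4, so x = -4/3
Case 2: -3x - 1 = -3
  -3x = -2, so x = 2/3

x = -4/3, x = 2/3


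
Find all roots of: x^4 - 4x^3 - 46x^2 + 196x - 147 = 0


Let p(x) = x^4 - 4x^3 - 46x^2 + 196x - 147. By the rational root theorem (leading coefficient 1), any rational root is an integer divisor of 147: try ±1, ±2, ... in turn.
Test x = 1: value = 0 ✓, so (x - 1) is a factor.
Synthetic division by (x - 1): bring down 1; 1(1) - 4 = -3; (-3)(1) - 46 = -49; (-49)(1) + 196 = 147; 147(1) - 147 = 0 → quotient x^3 - 3x^2 - 49x + 147, remainder 0.
Continue with the quotient x^3 - 3x^2 - 49x + 147 (candidates must divide 147; re-test x = 1 first in case it repeats).
Test x = 1: value = 96 ≠ 0.
Test x = -1: value = 192 ≠ 0.
Test x = 3: value = 0 ✓, so (x - 3) is a factor.
Synthetic division by (x - 3): bring down 1; 1(3) - 3 = 0; 0(3) - 49 = -49; (-49)(3) + 147 = 0 → quotient x^2 - 49, remainder 0.
Solve the quadratic x^2 - 49 = 0: discriminant = 0^2 - 4(1)(-49) = 0 + 196 = 196.
sqrt(196) = 14, so x = (0 ± 14)/2: x = 7 or x = -7.
Collecting all roots found:

x = -7, x = 1, x = 3, x = 7


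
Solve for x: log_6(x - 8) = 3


Convert to exponential form: x - 8 = 6^3 = 216
x = 216 + 8 = 224
Check: log_6(224 - 8) = log_6(216) = log_6(216) = 3 ✓

x = 224


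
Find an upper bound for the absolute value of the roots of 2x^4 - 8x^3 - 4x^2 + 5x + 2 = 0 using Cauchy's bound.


Cauchy's bound: all roots r satisfy |r| <= 1 + max(|a_i/a_n|) for i = 0,...,n-1
where a_n is the leading coefficient.

Coefficients: [2, -8, -4, 5, 2]
Leading coefficient a_n = 2
Ratios |a_i/a_n|: 4, 2, 5/2, 1
Maximum ratio: 4
Cauchy's bound: |r| <= 1 + 4 = 5

Upper bound = 5


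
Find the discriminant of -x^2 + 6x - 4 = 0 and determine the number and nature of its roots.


For ax^2 + bx + c = 0, discriminant D = b^2 - 4ac
Here a = -1, b = 6, c = -4
D = (6)^2 - 4(-1)(-4) = 36 - 16 = 20

D = 20 > 0 but not a perfect square
The equation has 2 distinct real irrational roots.

Discriminant = 20, 2 distinct real irrational roots


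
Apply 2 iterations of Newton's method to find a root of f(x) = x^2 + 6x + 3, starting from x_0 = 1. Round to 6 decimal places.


Newton's method: x_(n+1) = x_n - f(x_n)/f'(x_n)
f(x) = x^2 + 6x + 3
f'(x) = 2x + 6

Iteration 1:
  f(1.000000) = 10.000000
  f'(1.000000) = 8.000000
  x_1 = 1.000000 - (10.000000)/(8.000000) = -0.250000

Iteration 2:
  f(-0.250000) = 1.562500
  f'(-0.250000) = 5.500000
  x_2 = -0.250000 - (1.562500)/(5.500000) = -0.534091

x_2 = -0.534091


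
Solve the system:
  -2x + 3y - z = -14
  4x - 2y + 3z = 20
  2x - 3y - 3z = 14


Using Cramer's rule. Expand each determinant along the first row.
D  = (-2)*[(-2)*(-3) - 3*(-3)] - 3*[4*(-3) - 3*2] + (-1)*[4*(-3) - (-2)*2]
  = (-2)*(15) - 3*(-18) + (-1)*(-8) = 32
Dx = (-14)*[(-2)*(-3) - 3*(-3)] - 3*[20*(-3) - 3*14] + (-1)*[20*(-3) - (-2)*14]
  = (-14)*(15) - 3*(-102) + (-1)*(-32) = 128
Dy = (-2)*[20*(-3) - 3*14] - (-14)*[4*(-3) - 3*2] + (-1)*[4*14 - 20*2]
  = (-2)*(-102) - (-14)*(-18) + (-1)*(16) = -64
Dz = (-2)*[(-2)*14 - 20*(-3)] - 3*[4*14 - 20*2] + (-14)*[4*(-3) - (-2)*2]
  = (-2)*(32) - 3*(16) + (-14)*(-8) = 0
x = Dx/D = 128/32 = 4, y = Dy/D = -64/32 = -2, z = Dz/D = 0/32 = 0
Check eq1: (-2)(4) + (3)(-2) + (-1)(0) = -14 = -14 ✓
Check eq2: (4)(4) + (-2)(-2) + (3)(0) = 20 = 20 ✓
Check eq3: (2)(4) + (-3)(-2) + (-3)(0) = 14 = 14 ✓

x = 4, y = -2, z = 0


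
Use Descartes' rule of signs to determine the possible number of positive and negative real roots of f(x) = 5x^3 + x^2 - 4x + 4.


Descartes' rule of signs:

For positive roots, count sign changes in f(x) = 5x^3 + x^2 - 4x + 4:
Signs of coefficients: +, +, -, +
Number of sign changes: 2
Possible positive real roots: 2, 0

For negative roots, examine f(-x) = -5x^3 + x^2 + 4x + 4:
Signs of coefficients: -, +, +, +
Number of sign changes: 1
Possible negative real roots: 1

Positive roots: 2 or 0; Negative roots: 1


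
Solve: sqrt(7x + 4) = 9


Square both sides: 7x + 4 = 9^2 = 81
7x = 81 - 4 = 77
x = 11
Check: sqrt(7*11 + 4) = sqrt(81) = 9 ✓

x = 11


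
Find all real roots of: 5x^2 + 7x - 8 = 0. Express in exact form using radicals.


Using the quadratic formula: x = (-b ± sqrt(b^2 - 4ac)) / (2a)
Here a = 5, b = 7, c = -8
Discriminant = b^2 - 4ac = 7^2 - 4(5)(-8) = 49 + 160 = 209
Since discriminant = 209 > 0, there are two real roots.
x = (-7 ± sqrt(209)) / 10
Numerically: x ≈ 0.7457 or x ≈ -2.1457

x = (-7 + sqrt(209)) / 10 or x = (-7 - sqrt(209)) / 10


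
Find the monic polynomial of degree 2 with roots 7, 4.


A monic polynomial with roots 7, 4 is:
p(x) = (x - 7)(x - 4)
After multiplying by (x - 7): x - 7
After multiplying by (x - 4): x^2 - 11x + 28

x^2 - 11x + 28


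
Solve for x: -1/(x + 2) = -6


Multiply both sides by (x + 2): -1 = -6(x + 2)
Distribute: -1 = -6x - 12
-6x = -1 + 12 = 11
x = -11/6

x = -11/6


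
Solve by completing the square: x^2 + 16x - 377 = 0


Start: x^2 + 16x - 377 = 0
Move constant: x^2 + 16x = 377
Half of 16 is 8, squared is 64
Add 64 to both sides: x^2 + 16x + 64 = 441
(x + 8)^2 = 441
x + 8 = ±21
x = -8 + 21 = 13 or x = -8 - 21 = -29

x = -29, x = 13


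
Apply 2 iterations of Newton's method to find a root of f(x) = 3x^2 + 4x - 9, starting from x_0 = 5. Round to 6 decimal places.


Newton's method: x_(n+1) = x_n - f(x_n)/f'(x_n)
f(x) = 3x^2 + 4x - 9
f'(x) = 6x + 4

Iteration 1:
  f(5.000000) = 86.000000
  f'(5.000000) = 34.000000
  x_1 = 5.000000 - (86.000000)/(34.000000) = 2.470588

Iteration 2:
  f(2.470588) = 19.193772
  f'(2.470588) = 18.823529
  x_2 = 2.470588 - (19.193772)/(18.823529) = 1.450919

x_2 = 1.450919


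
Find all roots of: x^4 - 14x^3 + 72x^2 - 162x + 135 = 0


Let p(x) = x^4 - 14x^3 + 72x^2 - 162x + 135. By the rational root theorem (leading coefficient 1), any rational root is an integer divisor of 135: try ±1, ±2, ... in turn.
Test x = 1: value = 32 ≠ 0.
Test x = -1: value = 384 ≠ 0.
Test x = 3: value = 0 ✓, so (x - 3) is a factor.
Synthetic division by (x - 3): bring down 1; 1(3) - 14 = -11; (-11)(3) + 72 = 39; 39(3) - 162 = -45; (-45)(3) + 135 = 0 → quotient x^3 - 11x^2 + 39x - 45, remainder 0.
Continue with the quotient x^3 - 11x^2 + 39x - 45 (candidates must divide 45; re-test x = 3 first in case it repeats).
Test x = 3: value = 0 ✓, so (x - 3) is a factor.
Synthetic division by (x - 3): bring down 1; 1(3) - 11 = -8; (-8)(3) + 39 = 15; 15(3) - 45 = 0 → quotient x^2 - 8x + 15, remainder 0.
Solve the quadratic x^2 - 8x + 15 = 0: discriminant = (-8)^2 - 4(1)(15) = 64 - 60 = 4.
sqrt(4) = 2, so x = (8 ± 2)/2: x = 5 or x = 3.
Collecting all roots found:

x = 3 (multiplicity 3), x = 5


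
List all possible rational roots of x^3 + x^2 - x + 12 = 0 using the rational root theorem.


Rational root theorem: possible roots are ±p/q where:
  p divides the constant term (12): p ∈ {1, 2, 3, 4, 6, 12}
  q divides the leading coefficient (1): q ∈ {1}

All possible rational roots: -12, -6, -4, -3, -2, -1, 1, 2, 3, 4, 6, 12

-12, -6, -4, -3, -2, -1, 1, 2, 3, 4, 6, 12


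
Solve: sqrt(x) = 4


Square both sides: x = 4^2 = 16
x = 16 - 0 = 16
x = 16
Check: sqrt(1*16 + 0) = sqrt(16) = 4 ✓

x = 16


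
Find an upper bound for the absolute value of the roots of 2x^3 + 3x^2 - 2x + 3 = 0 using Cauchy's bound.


Cauchy's bound: all roots r satisfy |r| <= 1 + max(|a_i/a_n|) for i = 0,...,n-1
where a_n is the leading coefficient.

Coefficients: [2, 3, -2, 3]
Leading coefficient a_n = 2
Ratios |a_i/a_n|: 3/2, 1, 3/2
Maximum ratio: 3/2
Cauchy's bound: |r| <= 1 + 3/2 = 5/2

Upper bound = 5/2


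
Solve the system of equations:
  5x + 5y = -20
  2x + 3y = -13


Using Cramer's rule:
Determinant D = (5)(3) - (2)(5) = 15 - 10 = 5
Dx = (-20)(3) - (-13)(5) = -60 + 65 = 5
Dy = (5)(-13) - (2)(-20) = -65 + 40 = -25
x = Dx/D = 5/5 = 1
y = Dy/D = -25/5 = -5

x = 1, y = -5


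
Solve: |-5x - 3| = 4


An absolute value equation |expr| = 4 gives two cases:
Case 1: -5x - 3 = 4
  -5x = 7, so x = -7/5
Case 2: -5x - 3 = -4
  -5x = -1, so x = 1/5

x = -7/5, x = 1/5


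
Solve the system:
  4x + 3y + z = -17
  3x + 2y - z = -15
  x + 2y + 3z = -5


Using Cramer's rule. Expand each determinant along the first row.
D  = 4*[2*3 - (-1)*2] - 3*[3*3 - (-1)*1] + 1*[3*2 - 2*1]
  = 4*(8) - 3*(10) + 1*(4) = 6
Dx = (-17)*[2*3 - (-1)*2] - 3*[(-15)*3 - (-1)*(-5)] + 1*[(-15)*2 - 2*(-5)]
  = (-17)*(8) - 3*(-50) + 1*(-20) = -6
Dy = 4*[(-15)*3 - (-1)*(-5)] - (-17)*[3*3 - (-1)*1] + 1*[3*(-5) - (-15)*1]
  = 4*(-50) - (-17)*(10) + 1*(0) = -30
Dz = 4*[2*(-5) - (-15)*2] - 3*[3*(-5) - (-15)*1] + (-17)*[3*2 - 2*1]
  = 4*(20) - 3*(0) + (-17)*(4) = 12
x = Dx/D = -6/6 = -1, y = Dy/D = -30/6 = -5, z = Dz/D = 12/6 = 2
Check eq1: (4)(-1) + (3)(-5) + (1)(2) = -17 = -17 ✓
Check eq2: (3)(-1) + (2)(-5) + (-1)(2) = -15 = -15 ✓
Check eq3: (1)(-1) + (2)(-5) + (3)(2) = -5 = -5 ✓

x = -1, y = -5, z = 2


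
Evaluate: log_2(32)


We need the exponent such that 2^? = 32
2^5 = 32
Therefore log_2(32) = 5

5


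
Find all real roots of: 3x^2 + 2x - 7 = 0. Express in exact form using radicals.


Using the quadratic formula: x = (-b ± sqrt(b^2 - 4ac)) / (2a)
Here a = 3, b = 2, c = -7
Discriminant = b^2 - 4ac = 2^2 - 4(3)(-7) = 4 + 84 = 88
Since discriminant = 88 > 0, there are two real roots.
x = (-2 ± 2*sqrt(22)) / 6
Simplifying: x = (-1 ± sqrt(22)) / 3
Numerically: x ≈ 1.2301 or x ≈ -1.8968

x = (-1 + sqrt(22)) / 3 or x = (-1 - sqrt(22)) / 3


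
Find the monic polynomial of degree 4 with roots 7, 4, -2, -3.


A monic polynomial with roots 7, 4, -2, -3 is:
p(x) = (x - 7)(x - 4)(x + 2)(x + 3)
After multiplying by (x - 7): x - 7
After multiplying by (x - 4): x^2 - 11x + 28
After multiplying by (x + 2): x^3 - 9x^2 + 6x + 56
After multiplying by (x + 3): x^4 - 6x^3 - 21x^2 + 74x + 168

x^4 - 6x^3 - 21x^2 + 74x + 168


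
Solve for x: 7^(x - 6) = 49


Express both sides with the same base.
49 = 7^2
Since the bases match, equate exponents: x - 6 = 2
So x = 2 - (-6) = 8

x = 8


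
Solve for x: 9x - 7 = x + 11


Starting with: 9x - 7 = x + 11
Move all x terms to left: (9 - 1)x = 11 + 7
Simplify: 8x = 18
Divide both sides by 8: x = 9/4

x = 9/4


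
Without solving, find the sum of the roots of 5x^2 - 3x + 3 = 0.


By Vieta's formulas for ax^2 + bx + c = 0:
  Sum of roots = -b/a
  Product of roots = c/a

Here a = 5, b = -3, c = 3
Sum = -(-3)/5 = 3/5
Product = 3/5 = 3/5

Sum = 3/5


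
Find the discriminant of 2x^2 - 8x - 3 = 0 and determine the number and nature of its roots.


For ax^2 + bx + c = 0, discriminant D = b^2 - 4ac
Here a = 2, b = -8, c = -3
D = (-8)^2 - 4(2)(-3) = 64 + 24 = 88

D = 88 > 0 but not a perfect square
The equation has 2 distinct real irrational roots.

Discriminant = 88, 2 distinct real irrational roots


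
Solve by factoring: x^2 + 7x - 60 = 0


We need two numbers that multiply to -60 and add to 7.
Those numbers are 12 and -5 (since 12 * (-5) = -60 and 12 + (-5) = 7).
So x^2 + 7x - 60 = (x + 12)(x - 5) = 0
Setting each factor to zero: x = -12 or x = 5

x = -12, x = 5


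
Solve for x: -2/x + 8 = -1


Subtract 8 from both sides: -2/x = -9
Multiply both sides by x: -2 = -9 * x
Divide by -9: x = 2/9

x = 2/9


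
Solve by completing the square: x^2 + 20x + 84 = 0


Start: x^2 + 20x + 84 = 0
Move constant: x^2 + 20x = -84
Half of 20 is 10, squared is 100
Add 100 to both sides: x^2 + 20x + 100 = 16
(x + 10)^2 = 16
x + 10 = ±4
x = -10 + 4 = -6 or x = -10 - 4 = -14

x = -14, x = -6


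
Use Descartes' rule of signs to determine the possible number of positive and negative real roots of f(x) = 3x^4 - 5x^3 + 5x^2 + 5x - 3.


Descartes' rule of signs:

For positive roots, count sign changes in f(x) = 3x^4 - 5x^3 + 5x^2 + 5x - 3:
Signs of coefficients: +, -, +, +, -
Number of sign changes: 3
Possible positive real roots: 3, 1

For negative roots, examine f(-x) = 3x^4 + 5x^3 + 5x^2 - 5x - 3:
Signs of coefficients: +, +, +, -, -
Number of sign changes: 1
Possible negative real roots: 1

Positive roots: 3 or 1; Negative roots: 1


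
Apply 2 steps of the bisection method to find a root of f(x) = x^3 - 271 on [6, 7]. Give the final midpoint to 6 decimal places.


f(x) = x^3 - 271
f(6) = -55 < 0
f(7) = 72 > 0

Step 1: midpoint = (6.000000 + 7.000000)/2 = 6.500000
  f(6.500000) = 3.625000
  f(mid) > 0, so root is in [6.000000, 6.500000]

Step 2: midpoint = (6.000000 + 6.500000)/2 = 6.250000
  f(6.250000) = -26.859375
  f(mid) < 0, so root is in [6.250000, 6.500000]

midpoint = 6.250000


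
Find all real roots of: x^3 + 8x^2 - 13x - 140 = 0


Let p(x) = x^3 + 8x^2 - 13x - 140. By the rational root theorem (leading coefficient 1), any rational root is an integer divisor of 140: try ±1, ±2, ... in turn.
Test x = 1: value = -144 ≠ 0.
Test x = -1: value = -120 ≠ 0.
Test x = 2: value = -126 ≠ 0.
Test x = -2: value = -90 ≠ 0.
Test x = 4: value = 0 ✓, so (x - 4) is a factor.
Synthetic division by (x - 4): bring down 1; 1(4) + 8 = 12; 12(4) - 13 = 35; 35(4) - 140 = 0 → quotient x^2 + 12x + 35, remainder 0.
Solve the quadratic x^2 + 12x + 35 = 0: discriminant = 12^2 - 4(1)(35) = 144 - 140 = 4.
sqrt(4) = 2, so x = (-12 ± 2)/2: x = -5 or x = -7.

x = -7, x = -5, x = 4


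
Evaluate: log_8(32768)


We need the exponent such that 8^? = 32768
8^5 = 32768
Therefore log_8(32768) = 5

5


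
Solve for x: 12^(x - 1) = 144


Express both sides with the same base.
144 = 12^2
Since the bases match, equate exponents: x - 1 = 2
So x = 2 - (-1) = 3

x = 3


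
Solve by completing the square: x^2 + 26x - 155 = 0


Start: x^2 + 26x - 155 = 0
Move constant: x^2 + 26x = 155
Half of 26 is 13, squared is 169
Add 169 to both sides: x^2 + 26x + 169 = 324
(x + 13)^2 = 324
x + 13 = ±18
x = -13 + 18 = 5 or x = -13 - 18 = -31

x = -31, x = 5


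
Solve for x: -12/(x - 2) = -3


Multiply both sides by (x - 2): -12 = -3(x - 2)
Distribute: -12 = -3x + 6
-3x = -12 - 6 = -18
x = 6

x = 6


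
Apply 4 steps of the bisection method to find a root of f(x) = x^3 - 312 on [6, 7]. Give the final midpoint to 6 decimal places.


f(x) = x^3 - 312
f(6) = -96 < 0
f(7) = 31 > 0

Step 1: midpoint = (6.000000 + 7.000000)/2 = 6.500000
  f(6.500000) = -37.375000
  f(mid) < 0, so root is in [6.500000, 7.000000]

Step 2: midpoint = (6.500000 + 7.000000)/2 = 6.750000
  f(6.750000) = -4.453125
  f(mid) < 0, so root is in [6.750000, 7.000000]

Step 3: midpoint = (6.750000 + 7.000000)/2 = 6.875000
  f(6.875000) = 12.951172
  f(mid) > 0, so root is in [6.750000, 6.875000]

Step 4: midpoint = (6.750000 + 6.875000)/2 = 6.812500
  f(6.812500) = 4.169189
  f(mid) > 0, so root is in [6.750000, 6.812500]

midpoint = 6.812500


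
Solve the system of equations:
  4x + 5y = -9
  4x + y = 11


Using Cramer's rule:
Determinant D = (4)(1) - (4)(5) = 4 - 20 = -16
Dx = (-9)(1) - (11)(5) = -9 - 55 = -64
Dy = (4)(11) - (4)(-9) = 44 + 36 = 80
x = Dx/D = -64/-16 = 4
y = Dy/D = 80/-16 = -5

x = 4, y = -5


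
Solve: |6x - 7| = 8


An absolute value equation |expr| = 8 gives two cases:
Case 1: 6x - 7 = 8
  6x = 15, so x = 5/2
Case 2: 6x - 7 = -8
  6x = -1, so x = -1/6

x = -1/6, x = 5/2


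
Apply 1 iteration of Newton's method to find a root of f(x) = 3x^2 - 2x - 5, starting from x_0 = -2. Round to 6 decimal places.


Newton's method: x_(n+1) = x_n - f(x_n)/f'(x_n)
f(x) = 3x^2 - 2x - 5
f'(x) = 6x - 2

Iteration 1:
  f(-2.000000) = 11.000000
  f'(-2.000000) = -14.000000
  x_1 = -2.000000 - (11.000000)/(-14.000000) = -1.214286

x_1 = -1.214286


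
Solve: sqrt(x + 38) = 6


Square both sides: x + 38 = 6^2 = 36
x = 36 - 38 = -2
x = -2
Check: sqrt(1*(-2) + 38) = sqrt(36) = 6 ✓

x = -2


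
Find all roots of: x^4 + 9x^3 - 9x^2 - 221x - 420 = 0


Let p(x) = x^4 + 9x^3 - 9x^2 - 221x - 420. By the rational root theorem (leading coefficient 1), any rational root is an integer divisor of 420: try ±1, ±2, ... in turn.
Test x = 1: value = -640 ≠ 0.
Test x = -1: value = -216 ≠ 0.
Test x = 2: value = -810 ≠ 0.
Test x = -2: value = -70 ≠ 0.
Test x = 3: value = -840 ≠ 0.
Test x = -3: value = 0 ✓, so (x + 3) is a factor.
Synthetic division by (x + 3): bring down 1; 1(-3) + 9 = 6; 6(-3) - 9 = -27; (-27)(-3) - 221 = -140; (-140)(-3) - 420 = 0 → quotient x^3 + 6x^2 - 27x - 140, remainder 0.
Continue with the quotient x^3 + 6x^2 - 27x - 140 (candidates must divide 140).
Test x = 4: value = -88 ≠ 0.
Test x = -4: value = 0 ✓, so (x + 4) is a factor.
Synthetic division by (x + 4): bring down 1; 1(-4) + 6 = 2; 2(-4) - 27 = -35; (-35)(-4) - 140 = 0 → quotient x^2 + 2x - 35, remainder 0.
Solve the quadratic x^2 + 2x - 35 = 0: discriminant = 2^2 - 4(1)(-35) = 4 + 140 = 144.
sqrt(144) = 12, so x = (-2 ± 12)/2: x = 5 or x = -7.
Collecting all roots found:

x = -7, x = -4, x = -3, x = 5


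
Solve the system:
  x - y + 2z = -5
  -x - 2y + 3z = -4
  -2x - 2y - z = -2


Using Cramer's rule. Expand each determinant along the first row.
D  = 1*[(-2)*(-1) - 3*(-2)] - (-1)*[(-1)*(-1) - 3*(-2)] + 2*[(-1)*(-2) - (-2)*(-2)]
  = 1*(8) - (-1)*(7) + 2*(-2) = 11
Dx = (-5)*[(-2)*(-1) - 3*(-2)] - (-1)*[(-4)*(-1) - 3*(-2)] + 2*[(-4)*(-2) - (-2)*(-2)]
  = (-5)*(8) - (-1)*(10) + 2*(4) = -22
Dy = 1*[(-4)*(-1) - 3*(-2)] - (-5)*[(-1)*(-1) - 3*(-2)] + 2*[(-1)*(-2) - (-4)*(-2)]
  = 1*(10) - (-5)*(7) + 2*(-6) = 33
Dz = 1*[(-2)*(-2) - (-4)*(-2)] - (-1)*[(-1)*(-2) - (-4)*(-2)] + (-5)*[(-1)*(-2) - (-2)*(-2)]
  = 1*(-4) - (-1)*(-6) + (-5)*(-2) = 0
x = Dx/D = -22/11 = -2, y = Dy/D = 33/11 = 3, z = Dz/D = 0/11 = 0
Check eq1: (1)(-2) + (-1)(3) + (2)(0) = -5 = -5 ✓
Check eq2: (-1)(-2) + (-2)(3) + (3)(0) = -4 = -4 ✓
Check eq3: (-2)(-2) + (-2)(3) + (-1)(0) = -2 = -2 ✓

x = -2, y = 3, z = 0


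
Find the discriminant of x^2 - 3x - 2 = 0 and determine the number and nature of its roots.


For ax^2 + bx + c = 0, discriminant D = b^2 - 4ac
Here a = 1, b = -3, c = -2
D = (-3)^2 - 4(1)(-2) = 9 + 8 = 17

D = 17 > 0 but not a perfect square
The equation has 2 distinct real irrational roots.

Discriminant = 17, 2 distinct real irrational roots


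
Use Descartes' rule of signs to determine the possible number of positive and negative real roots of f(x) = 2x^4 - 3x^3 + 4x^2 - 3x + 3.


Descartes' rule of signs:

For positive roots, count sign changes in f(x) = 2x^4 - 3x^3 + 4x^2 - 3x + 3:
Signs of coefficients: +, -, +, -, +
Number of sign changes: 4
Possible positive real roots: 4, 2, 0

For negative roots, examine f(-x) = 2x^4 + 3x^3 + 4x^2 + 3x + 3:
Signs of coefficients: +, +, +, +, +
Number of sign changes: 0
Possible negative real roots: 0

Positive roots: 4 or 2 or 0; Negative roots: 0


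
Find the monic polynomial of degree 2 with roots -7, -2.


A monic polynomial with roots -7, -2 is:
p(x) = (x + 7)(x + 2)
After multiplying by (x + 7): x + 7
After multiplying by (x + 2): x^2 + 9x + 14

x^2 + 9x + 14


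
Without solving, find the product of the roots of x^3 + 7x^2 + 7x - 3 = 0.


By Vieta's formulas for x^3 + bx^2 + cx + d = 0:
  r1 + r2 + r3 = -b/a = -7
  r1*r2 + r1*r3 + r2*r3 = c/a = 7
  r1*r2*r3 = -d/a = 3


Product = 3


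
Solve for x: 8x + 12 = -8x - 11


Starting with: 8x + 12 = -8x - 11
Move all x terms to left: (8 + 8)x = -11 - 12
Simplify: 16x = -23
Divide both sides by 16: x = -23/16

x = -23/16


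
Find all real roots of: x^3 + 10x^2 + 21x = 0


The constant term is 0, so x = 0 is a root. Factor out x:
  x(x^2 + 10x + 21) = 0
Solve the quadratic x^2 + 10x + 21 = 0: discriminant = 10^2 - 4(1)(21) = 100 - 84 = 16.
sqrt(16) = 4, so x = (-10 ± 4)/2: x = -3 or x = -7.

x = -7, x = -3, x = 0


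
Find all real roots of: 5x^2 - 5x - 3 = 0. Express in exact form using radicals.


Using the quadratic formula: x = (-b ± sqrt(b^2 - 4ac)) / (2a)
Here a = 5, b = -5, c = -3
Discriminant = b^2 - 4ac = (-5)^2 - 4(5)(-3) = 25 + 60 = 85
Since discriminant = 85 > 0, there are two real roots.
x = (5 ± sqrt(85)) / 10
Numerically: x ≈ 1.4220 or x ≈ -0.4220

x = (5 + sqrt(85)) / 10 or x = (5 - sqrt(85)) / 10


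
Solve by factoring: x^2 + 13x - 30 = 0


We need two numbers that multiply to -30 and add to 13.
Those numbers are -2 and 15 (since (-2) * 15 = -30 and (-2) + 15 = 13).
So x^2 + 13x - 30 = (x - 2)(x + 15) = 0
Setting each factor to zero: x = 2 or x = -15

x = -15, x = 2


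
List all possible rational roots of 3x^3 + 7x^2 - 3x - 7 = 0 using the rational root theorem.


Rational root theorem: possible roots are ±p/q where:
  p divides the constant term (-7): p ∈ {1, 7}
  q divides the leading coefficient (3): q ∈ {1, 3}

All possible rational roots: -7, -7/3, -1, -1/3, 1/3, 1, 7/3, 7

-7, -7/3, -1, -1/3, 1/3, 1, 7/3, 7


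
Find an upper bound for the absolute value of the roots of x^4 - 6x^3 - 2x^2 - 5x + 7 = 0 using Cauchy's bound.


Cauchy's bound: all roots r satisfy |r| <= 1 + max(|a_i/a_n|) for i = 0,...,n-1
where a_n is the leading coefficient.

Coefficients: [1, -6, -2, -5, 7]
Leading coefficient a_n = 1
Ratios |a_i/a_n|: 6, 2, 5, 7
Maximum ratio: 7
Cauchy's bound: |r| <= 1 + 7 = 8

Upper bound = 8


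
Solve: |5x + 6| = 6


An absolute value equation |expr| = 6 gives two cases:
Case 1: 5x + 6 = 6
  5x = 0, so x = 0
Case 2: 5x + 6 = -6
  5x = -12, so x = -12/5

x = -12/5, x = 0


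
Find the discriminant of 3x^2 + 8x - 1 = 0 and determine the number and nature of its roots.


For ax^2 + bx + c = 0, discriminant D = b^2 - 4ac
Here a = 3, b = 8, c = -1
D = (8)^2 - 4(3)(-1) = 64 + 12 = 76

D = 76 > 0 but not a perfect square
The equation has 2 distinct real irrational roots.

Discriminant = 76, 2 distinct real irrational roots


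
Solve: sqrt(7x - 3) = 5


Square both sides: 7x - 3 = 5^2 = 25
7x = 25 + 3 = 28
x = 4
Check: sqrt(7*4 - 3) = sqrt(25) = 5 ✓

x = 4


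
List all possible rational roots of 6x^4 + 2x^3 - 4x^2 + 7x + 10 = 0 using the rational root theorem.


Rational root theorem: possible roots are ±p/q where:
  p divides the constant term (10): p ∈ {1, 2, 5, 10}
  q divides the leading coefficient (6): q ∈ {1, 2, 3, 6}

All possible rational roots: -10, -5, -10/3, -5/2, -2, -5/3, -1, -5/6, -2/3, -1/2, -1/3, -1/6, 1/6, 1/3, 1/2, 2/3, 5/6, 1, 5/3, 2, 5/2, 10/3, 5, 10

-10, -5, -10/3, -5/2, -2, -5/3, -1, -5/6, -2/3, -1/2, -1/3, -1/6, 1/6, 1/3, 1/2, 2/3, 5/6, 1, 5/3, 2, 5/2, 10/3, 5, 10


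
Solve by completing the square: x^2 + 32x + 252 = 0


Start: x^2 + 32x + 252 = 0
Move constant: x^2 + 32x = -252
Half of 32 is 16, squared is 256
Add 256 to both sides: x^2 + 32x + 256 = 4
(x + 16)^2 = 4
x + 16 = ±2
x = -16 + 2 = -14 or x = -16 - 2 = -18

x = -18, x = -14


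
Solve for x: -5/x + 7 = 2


Subtract 7 from both sides: -5/x = -5
Multiply both sides by x: -5 = -5 * x
Divide by -5: x = 1

x = 1


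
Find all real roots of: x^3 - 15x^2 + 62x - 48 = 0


Let p(x) = x^3 - 15x^2 + 62x - 48. By the rational root theorem (leading coefficient 1), any rational root is an integer divisor of 48: try ±1, ±2, ... in turn.
Test x = 1: value = 0 ✓, so (x - 1) is a factor.
Synthetic division by (x - 1): bring down 1; 1(1) - 15 = -14; (-14)(1) + 62 = 48; 48(1) - 48 = 0 → quotient x^2 - 14x + 48, remainder 0.
Solve the quadratic x^2 - 14x + 48 = 0: discriminant = (-14)^2 - 4(1)(48) = 196 - 192 = 4.
sqrt(4) = 2, so x = (14 ± 2)/2: x = 8 or x = 6.

x = 1, x = 6, x = 8


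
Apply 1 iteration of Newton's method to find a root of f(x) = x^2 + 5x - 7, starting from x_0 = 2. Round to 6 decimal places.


Newton's method: x_(n+1) = x_n - f(x_n)/f'(x_n)
f(x) = x^2 + 5x - 7
f'(x) = 2x + 5

Iteration 1:
  f(2.000000) = 7.000000
  f'(2.000000) = 9.000000
  x_1 = 2.000000 - (7.000000)/(9.000000) = 1.222222

x_1 = 1.222222


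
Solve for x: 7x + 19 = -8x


Starting with: 7x + 19 = -8x
Move all x terms to left: (7 + 8)x = 0 - 19
Simplify: 15x = -19
Divide both sides by 15: x = -19/15

x = -19/15


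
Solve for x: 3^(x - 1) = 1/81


Express both sides with the same base.
1/81 = 3^(-4)
Since the bases match, equate exponents: x - 1 = -4
So x = -4 - (-1) = -3

x = -3


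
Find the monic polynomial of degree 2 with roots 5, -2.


A monic polynomial with roots 5, -2 is:
p(x) = (x - 5)(x + 2)
After multiplying by (x - 5): x - 5
After multiplying by (x + 2): x^2 - 3x - 10

x^2 - 3x - 10


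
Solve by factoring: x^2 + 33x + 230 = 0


We need two numbers that multiply to 230 and add to 33.
Those numbers are 10 and 23 (since 10 * 23 = 230 and 10 + 23 = 33).
So x^2 + 33x + 230 = (x + 10)(x + 23) = 0
Setting each factor to zero: x = -10 or x = -23

x = -23, x = -10


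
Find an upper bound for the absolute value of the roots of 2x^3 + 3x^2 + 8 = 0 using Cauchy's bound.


Cauchy's bound: all roots r satisfy |r| <= 1 + max(|a_i/a_n|) for i = 0,...,n-1
where a_n is the leading coefficient.

Coefficients: [2, 3, 0, 8]
Leading coefficient a_n = 2
Ratios |a_i/a_n|: 3/2, 0, 4
Maximum ratio: 4
Cauchy's bound: |r| <= 1 + 4 = 5

Upper bound = 5


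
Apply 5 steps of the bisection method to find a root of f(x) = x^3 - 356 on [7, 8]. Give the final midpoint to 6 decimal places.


f(x) = x^3 - 356
f(7) = -13 < 0
f(8) = 156 > 0

Step 1: midpoint = (7.000000 + 8.000000)/2 = 7.500000
  f(7.500000) = 65.875000
  f(mid) > 0, so root is in [7.000000, 7.500000]

Step 2: midpoint = (7.000000 + 7.500000)/2 = 7.250000
  f(7.250000) = 25.078125
  f(mid) > 0, so root is in [7.000000, 7.250000]

Step 3: midpoint = (7.000000 + 7.250000)/2 = 7.125000
  f(7.125000) = 5.705078
  f(mid) > 0, so root is in [7.000000, 7.125000]

Step 4: midpoint = (7.000000 + 7.125000)/2 = 7.062500
  f(7.062500) = -3.730225
  f(mid) < 0, so root is in [7.062500, 7.125000]

Step 5: midpoint = (7.062500 + 7.125000)/2 = 7.093750
  f(7.093750) = 0.966644
  f(mid) > 0, so root is in [7.062500, 7.093750]

midpoint = 7.093750


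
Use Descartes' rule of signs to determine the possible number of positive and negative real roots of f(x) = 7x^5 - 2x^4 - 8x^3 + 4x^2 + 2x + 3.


Descartes' rule of signs:

For positive roots, count sign changes in f(x) = 7x^5 - 2x^4 - 8x^3 + 4x^2 + 2x + 3:
Signs of coefficients: +, -, -, +, +, +
Number of sign changes: 2
Possible positive real roots: 2, 0

For negative roots, examine f(-x) = -7x^5 - 2x^4 + 8x^3 + 4x^2 - 2x + 3:
Signs of coefficients: -, -, +, +, -, +
Number of sign changes: 3
Possible negative real roots: 3, 1

Positive roots: 2 or 0; Negative roots: 3 or 1
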